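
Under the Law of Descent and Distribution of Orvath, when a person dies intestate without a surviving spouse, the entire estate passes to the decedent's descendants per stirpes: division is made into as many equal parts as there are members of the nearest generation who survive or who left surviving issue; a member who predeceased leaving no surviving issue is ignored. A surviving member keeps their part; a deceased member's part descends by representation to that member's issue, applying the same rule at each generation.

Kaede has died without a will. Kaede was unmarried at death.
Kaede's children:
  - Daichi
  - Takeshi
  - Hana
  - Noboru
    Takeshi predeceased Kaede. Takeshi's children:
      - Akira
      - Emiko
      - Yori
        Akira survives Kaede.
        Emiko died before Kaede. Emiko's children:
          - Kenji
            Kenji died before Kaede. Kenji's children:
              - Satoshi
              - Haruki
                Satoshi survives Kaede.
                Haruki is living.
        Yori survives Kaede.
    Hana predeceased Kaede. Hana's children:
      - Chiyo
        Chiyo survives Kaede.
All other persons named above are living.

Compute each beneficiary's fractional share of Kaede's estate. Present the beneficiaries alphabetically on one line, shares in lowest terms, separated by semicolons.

Akira 1/12; Chiyo 1/4; Daichi 1/4; Haruki 1/24; Noboru 1/4; Satoshi 1/24; Yori 1/12

There is no surviving spouse, so the entire estate passes to Kaede's descendants per stirpes.
The estate is divided into 4 equal shares of 1/4 among Daichi, Takeshi, Hana, Noboru.
Daichi is living and takes 1/4.
Takeshi predeceased; the 1/4 allotted to Takeshi's branch passes to Takeshi's issue by representation.
The 1/4 is divided into 3 equal shares of 1/12 among Akira, Emiko, Yori.
Akira is living and takes 1/12.
Emiko predeceased; the 1/12 allotted to Emiko's branch passes to Emiko's issue by representation.
Kenji's line is the sole branch at this level, so the full 1/12 passes to Kenji's issue by representation.
The 1/12 is divided into 2 equal shares of 1/24 among Satoshi, Haruki.
Satoshi is living and takes 1/24.
Haruki is living and takes 1/24.
Yori is living and takes 1/12.
Hana predeceased; the 1/4 allotted to Hana's branch passes to Hana's issue by representation.
Chiyo is the sole taker at this level and receives the full 1/4.
Noboru is living and takes 1/4.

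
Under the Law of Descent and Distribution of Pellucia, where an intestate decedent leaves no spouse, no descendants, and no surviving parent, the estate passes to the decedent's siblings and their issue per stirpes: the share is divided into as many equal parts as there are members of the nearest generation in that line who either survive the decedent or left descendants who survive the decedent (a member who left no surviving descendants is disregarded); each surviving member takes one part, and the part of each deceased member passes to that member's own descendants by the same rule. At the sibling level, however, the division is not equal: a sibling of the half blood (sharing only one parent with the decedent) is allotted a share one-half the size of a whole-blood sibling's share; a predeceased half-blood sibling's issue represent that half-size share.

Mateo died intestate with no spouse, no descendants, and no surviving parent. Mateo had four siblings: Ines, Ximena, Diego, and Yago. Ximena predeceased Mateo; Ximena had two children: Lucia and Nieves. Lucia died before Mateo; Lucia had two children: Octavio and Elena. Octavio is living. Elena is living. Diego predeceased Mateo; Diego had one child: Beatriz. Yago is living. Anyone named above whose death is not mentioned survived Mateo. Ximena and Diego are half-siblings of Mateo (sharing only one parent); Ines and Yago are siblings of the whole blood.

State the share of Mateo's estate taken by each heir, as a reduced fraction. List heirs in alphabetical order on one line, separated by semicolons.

Beatriz 1/6; Elena 1/24; Ines 1/3; Nieves 1/12; Octavio 1/24; Yago 1/3

No spouse, descendants, or parent survives, so the estate passes to Mateo's siblings per stirpes.
Half-blood siblings count for one-half the weight of whole-blood siblings at the initial division.
Dividing 1 in proportion to weights (total weight 3): Ines (weight 1) → 1/3; Ximena (weight 1/2) → 1/6; Diego (weight 1/2) → 1/6; Yago (weight 1) → 1/3.
Ines is living and takes 1/3.
Ximena predeceased; the 1/6 allotted to Ximena's branch passes to Ximena's issue by representation.
The 1/6 is divided into 2 equal shares of 1/12 among Lucia, Nieves.
Lucia predeceased; the 1/12 allotted to Lucia's branch passes to Lucia's issue by representation.
The 1/12 is divided into 2 equal shares of 1/24 among Octavio, Elena.
Octavio is living and takes 1/24.
Elena is living and takes 1/24.
Nieves is living and takes 1/12.
Diego predeceased; the 1/6 allotted to Diego's branch passes to Diego's issue by representation.
Beatriz is the sole taker at this level and receives the full 1/6.
Yago is living and takes 1/3.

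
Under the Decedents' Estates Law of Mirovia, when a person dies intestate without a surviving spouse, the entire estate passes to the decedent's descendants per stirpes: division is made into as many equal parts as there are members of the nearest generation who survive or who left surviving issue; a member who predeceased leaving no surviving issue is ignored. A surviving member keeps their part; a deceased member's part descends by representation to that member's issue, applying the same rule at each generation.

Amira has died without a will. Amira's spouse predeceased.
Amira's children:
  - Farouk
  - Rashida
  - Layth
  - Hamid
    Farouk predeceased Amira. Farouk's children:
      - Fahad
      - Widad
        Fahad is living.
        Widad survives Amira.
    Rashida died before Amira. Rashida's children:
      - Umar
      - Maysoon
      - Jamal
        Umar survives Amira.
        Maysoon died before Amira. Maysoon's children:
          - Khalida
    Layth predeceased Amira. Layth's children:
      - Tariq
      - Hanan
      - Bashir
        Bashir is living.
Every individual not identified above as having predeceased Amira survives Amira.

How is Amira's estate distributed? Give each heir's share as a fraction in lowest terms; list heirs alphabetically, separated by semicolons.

There is no surviving spouse, so the entire estate passes to Amira's descendants per stirpes.
The estate is divided into 4 equal shares of 1/4 among Farouk, Rashida, Layth, Hamid.
Farouk predeceased; the 1/4 allotted to Farouk's branch passes to Farouk's issue by representation.
The 1/4 is divided into 2 equal shares of 1/8 among Fahad, Widad.
Fahad is living and takes 1/8.
Widad is living and takes 1/8.
Rashida predeceased; the 1/4 allotted to Rashida's branch passes to Rashida's issue by representation.
The 1/4 is divided into 3 equal shares of 1/12 among Umar, Maysoon, Jamal.
Umar is living and takes 1/12.
Maysoon predeceased; the 1/12 allotted to Maysoon's branch passes to Maysoon's issue by representation.
Khalida is the sole taker at this level and receives the full 1/12.
Jamal is living and takes 1/12.
Layth predeceased; the 1/4 allotted to Layth's branch passes to Layth's issue by representation.
The 1/4 is divided into 3 equal shares of 1/12 among Tariq, Hanan, Bashir.
Tariq is living and takes 1/12.
Hanan is living and takes 1/12.
Bashir is living and takes 1/12.
Hamid is living and takes 1/4.

Bashir 1/12; Fahad 1/8; Hamid 1/4; Hanan 1/12; Jamal 1/12; Khalida 1/12; Tariq 1/12; Umar 1/12; Widad 1/8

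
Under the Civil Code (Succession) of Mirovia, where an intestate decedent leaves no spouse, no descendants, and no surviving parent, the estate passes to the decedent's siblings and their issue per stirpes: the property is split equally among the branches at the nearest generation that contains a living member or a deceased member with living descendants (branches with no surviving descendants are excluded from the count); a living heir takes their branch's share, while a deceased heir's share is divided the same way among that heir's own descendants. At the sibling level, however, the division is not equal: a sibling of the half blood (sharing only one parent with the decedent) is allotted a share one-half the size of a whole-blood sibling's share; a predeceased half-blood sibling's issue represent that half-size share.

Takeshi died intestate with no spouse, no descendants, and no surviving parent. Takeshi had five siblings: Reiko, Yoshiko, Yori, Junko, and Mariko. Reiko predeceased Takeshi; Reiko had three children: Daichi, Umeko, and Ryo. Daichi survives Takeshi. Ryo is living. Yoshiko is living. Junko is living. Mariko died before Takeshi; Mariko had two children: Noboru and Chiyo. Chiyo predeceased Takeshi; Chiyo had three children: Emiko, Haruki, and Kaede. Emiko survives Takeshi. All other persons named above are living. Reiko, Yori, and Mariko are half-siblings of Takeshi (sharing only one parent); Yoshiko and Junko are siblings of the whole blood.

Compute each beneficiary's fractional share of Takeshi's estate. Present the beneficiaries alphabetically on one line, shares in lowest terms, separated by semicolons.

No spouse, descendants, or parent survives, so the estate passes to Takeshi's siblings per stirpes.
Half-blood siblings count for one-half the weight of whole-blood siblings at the initial division.
Dividing 1 in proportion to weights (total weight 7/2): Reiko (weight 1/2) → 1/7; Yoshiko (weight 1) → 2/7; Yori (weight 1/2) → 1/7; Junko (weight 1) → 2/7; Mariko (weight 1/2) → 1/7.
Reiko predeceased; the 1/7 allotted to Reiko's branch passes to Reiko's issue by representation.
The 1/7 is divided into 3 equal shares of 1/21 among Daichi, Umeko, Ryo.
Daichi is living and takes 1/21.
Umeko is living and takes 1/21.
Ryo is living and takes 1/21.
Yoshiko is living and takes 2/7.
Yori is living and takes 1/7.
Junko is living and takes 2/7.
Mariko predeceased; the 1/7 allotted to Mariko's branch passes to Mariko's issue by representation.
The 1/7 is divided into 2 equal shares of 1/14 among Noboru, Chiyo.
Noboru is living and takes 1/14.
Chiyo predeceased; the 1/14 allotted to Chiyo's branch passes to Chiyo's issue by representation.
The 1/14 is divided into 3 equal shares of 1/42 among Emiko, Haruki, Kaede.
Emiko is living and takes 1/42.
Haruki is living and takes 1/42.
Kaede is living and takes 1/42.

Daichi 1/21; Emiko 1/42; Haruki 1/42; Junko 2/7; Kaede 1/42; Noboru 1/14; Ryo 1/21; Umeko 1/21; Yori 1/7; Yoshiko 2/7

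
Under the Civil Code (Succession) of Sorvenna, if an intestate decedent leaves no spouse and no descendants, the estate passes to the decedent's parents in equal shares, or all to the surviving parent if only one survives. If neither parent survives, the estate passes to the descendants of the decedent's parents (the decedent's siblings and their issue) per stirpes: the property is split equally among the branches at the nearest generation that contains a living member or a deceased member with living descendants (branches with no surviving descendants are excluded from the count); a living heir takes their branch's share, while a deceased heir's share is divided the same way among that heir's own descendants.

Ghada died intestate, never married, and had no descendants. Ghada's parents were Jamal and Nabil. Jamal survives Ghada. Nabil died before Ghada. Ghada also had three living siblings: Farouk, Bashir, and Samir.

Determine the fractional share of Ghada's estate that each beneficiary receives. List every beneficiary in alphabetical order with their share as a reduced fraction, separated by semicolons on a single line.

Only one parent, Jamal, survives, so Jamal takes the entire estate. The siblings take nothing because a surviving parent has priority.

Jamal 1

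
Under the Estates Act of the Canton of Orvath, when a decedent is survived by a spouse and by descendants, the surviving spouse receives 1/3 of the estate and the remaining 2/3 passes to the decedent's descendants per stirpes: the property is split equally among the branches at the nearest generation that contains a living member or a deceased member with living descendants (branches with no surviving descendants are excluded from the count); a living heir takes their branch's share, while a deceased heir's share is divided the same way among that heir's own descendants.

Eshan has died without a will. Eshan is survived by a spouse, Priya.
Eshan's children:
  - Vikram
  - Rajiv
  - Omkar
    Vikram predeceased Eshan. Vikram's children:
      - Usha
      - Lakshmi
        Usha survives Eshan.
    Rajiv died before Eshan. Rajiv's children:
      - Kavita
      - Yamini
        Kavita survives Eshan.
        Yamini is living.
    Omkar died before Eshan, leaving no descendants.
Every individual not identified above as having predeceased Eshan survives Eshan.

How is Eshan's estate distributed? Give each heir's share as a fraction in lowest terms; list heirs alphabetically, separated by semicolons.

Priya, as surviving spouse, takes 1/3.
The remaining 2/3 passes to Eshan's descendants per stirpes.
Omkar left no surviving issue, so that branch lapses and is disregarded.
The 2/3 is divided into 2 equal shares of 1/3 among Vikram, Rajiv.
Vikram predeceased; the 1/3 allotted to Vikram's branch passes to Vikram's issue by representation.
The 1/3 is divided into 2 equal shares of 1/6 among Usha, Lakshmi.
Usha is living and takes 1/6.
Lakshmi is living and takes 1/6.
Rajiv predeceased; the 1/3 allotted to Rajiv's branch passes to Rajiv's issue by representation.
The 1/3 is divided into 2 equal shares of 1/6 among Kavita, Yamini.
Kavita is living and takes 1/6.
Yamini is living and takes 1/6.

Kavita 1/6; Lakshmi 1/6; Priya 1/3; Usha 1/6; Yamini 1/6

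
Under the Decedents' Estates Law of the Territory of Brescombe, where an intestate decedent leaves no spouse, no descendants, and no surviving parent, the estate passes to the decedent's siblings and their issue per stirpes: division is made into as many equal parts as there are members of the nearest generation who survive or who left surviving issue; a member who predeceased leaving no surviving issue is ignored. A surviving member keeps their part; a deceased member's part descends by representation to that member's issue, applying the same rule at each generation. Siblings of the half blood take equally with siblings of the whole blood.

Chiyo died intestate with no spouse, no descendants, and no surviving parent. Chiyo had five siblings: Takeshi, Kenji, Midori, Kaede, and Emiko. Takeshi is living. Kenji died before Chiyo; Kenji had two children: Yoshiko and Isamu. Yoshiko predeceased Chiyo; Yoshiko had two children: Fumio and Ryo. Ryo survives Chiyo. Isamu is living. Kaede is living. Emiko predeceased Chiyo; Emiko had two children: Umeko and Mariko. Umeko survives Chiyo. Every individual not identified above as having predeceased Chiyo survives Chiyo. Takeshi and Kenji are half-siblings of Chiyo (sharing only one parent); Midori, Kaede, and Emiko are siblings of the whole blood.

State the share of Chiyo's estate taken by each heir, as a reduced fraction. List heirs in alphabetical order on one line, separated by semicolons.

Fumio 1/20; Isamu 1/10; Kaede 1/5; Mariko 1/10; Midori 1/5; Ryo 1/20; Takeshi 1/5; Umeko 1/10

No spouse, descendants, or parent survives, so the estate passes to Chiyo's siblings per stirpes.
Half-blood and whole-blood siblings take equally under the stated rule.
The estate is divided into 5 equal shares of 1/5 among Takeshi, Kenji, Midori, Kaede, Emiko.
Takeshi is living and takes 1/5.
Kenji predeceased; the 1/5 allotted to Kenji's branch passes to Kenji's issue by representation.
The 1/5 is divided into 2 equal shares of 1/10 among Yoshiko, Isamu.
Yoshiko predeceased; the 1/10 allotted to Yoshiko's branch passes to Yoshiko's issue by representation.
The 1/10 is divided into 2 equal shares of 1/20 among Fumio, Ryo.
Fumio is living and takes 1/20.
Ryo is living and takes 1/20.
Isamu is living and takes 1/10.
Midori is living and takes 1/5.
Kaede is living and takes 1/5.
Emiko predeceased; the 1/5 allotted to Emiko's branch passes to Emiko's issue by representation.
The 1/5 is divided into 2 equal shares of 1/10 among Umeko, Mariko.
Umeko is living and takes 1/10.
Mariko is living and takes 1/10.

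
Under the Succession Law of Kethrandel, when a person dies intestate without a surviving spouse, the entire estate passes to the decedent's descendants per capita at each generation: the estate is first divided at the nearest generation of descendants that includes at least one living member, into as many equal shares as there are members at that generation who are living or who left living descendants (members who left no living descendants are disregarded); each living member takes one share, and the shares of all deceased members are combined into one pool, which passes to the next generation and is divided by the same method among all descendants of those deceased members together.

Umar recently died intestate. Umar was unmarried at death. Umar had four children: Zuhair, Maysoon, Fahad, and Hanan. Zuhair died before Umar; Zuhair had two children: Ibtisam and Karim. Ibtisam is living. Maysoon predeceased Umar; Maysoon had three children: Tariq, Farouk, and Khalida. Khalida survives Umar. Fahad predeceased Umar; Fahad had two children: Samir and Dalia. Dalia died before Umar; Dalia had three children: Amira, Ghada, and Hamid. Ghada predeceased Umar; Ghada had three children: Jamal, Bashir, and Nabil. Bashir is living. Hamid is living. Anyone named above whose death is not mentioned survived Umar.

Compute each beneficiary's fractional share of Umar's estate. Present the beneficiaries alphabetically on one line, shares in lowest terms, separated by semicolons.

There is no surviving spouse, so the entire estate passes to Umar's descendants per capita at each generation.
At generation 1 (Zuhair, Maysoon, Fahad, Hanan) there are 4 shares of (1)/4 = 1/4 each.
Living: Hanan — each takes 1/4.
Deceased: Zuhair, Maysoon, and Fahad. Their combined 3/4 is pooled and carried to generation 2.
At generation 2 (Ibtisam, Karim, Tariq, Farouk, Khalida, Samir, Dalia) there are 7 shares of (3/4)/7 = 3/28 each.
Living: Ibtisam, Karim, Tariq, Farouk, Khalida, and Samir — each takes 3/28.
Deceased: Dalia. That 3/28 share is carried to generation 3.
At generation 3 (Amira, Ghada, Hamid) there are 3 shares of (3/28)/3 = 1/28 each.
Living: Amira and Hamid — each takes 1/28.
Deceased: Ghada. That 1/28 share is carried to generation 4.
At generation 4 (Jamal, Bashir, Nabil) there are 3 shares of (1/28)/3 = 1/84 each.
Living: Jamal, Bashir, and Nabil — each takes 1/84.

Amira 1/28; Bashir 1/84; Farouk 3/28; Hamid 1/28; Hanan 1/4; Ibtisam 3/28; Jamal 1/84; Karim 3/28; Khalida 3/28; Nabil 1/84; Samir 3/28; Tariq 3/28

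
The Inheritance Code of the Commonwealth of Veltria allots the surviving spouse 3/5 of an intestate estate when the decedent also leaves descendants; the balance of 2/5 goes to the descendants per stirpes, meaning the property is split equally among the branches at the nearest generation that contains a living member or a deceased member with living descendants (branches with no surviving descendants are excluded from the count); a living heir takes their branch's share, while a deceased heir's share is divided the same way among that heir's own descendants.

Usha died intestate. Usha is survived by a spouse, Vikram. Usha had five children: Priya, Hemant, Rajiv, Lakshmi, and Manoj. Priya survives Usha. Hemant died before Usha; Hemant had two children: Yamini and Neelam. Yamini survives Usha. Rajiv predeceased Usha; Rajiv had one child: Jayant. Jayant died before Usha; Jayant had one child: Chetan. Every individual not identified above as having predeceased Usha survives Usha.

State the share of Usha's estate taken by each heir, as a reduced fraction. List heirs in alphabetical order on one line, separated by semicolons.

Vikram, as surviving spouse, takes 3/5.
The remaining 2/5 passes to Usha's descendants per stirpes.
The 2/5 is divided into 5 equal shares of 2/25 among Priya, Hemant, Rajiv, Lakshmi, Manoj.
Priya is living and takes 2/25.
Hemant predeceased; the 2/25 allotted to Hemant's branch passes to Hemant's issue by representation.
The 2/25 is divided into 2 equal shares of 1/25 among Yamini, Neelam.
Yamini is living and takes 1/25.
Neelam is living and takes 1/25.
Rajiv predeceased; the 2/25 allotted to Rajiv's branch passes to Rajiv's issue by representation.
Jayant's line is the sole branch at this level, so the full 2/25 passes to Jayant's issue by representation.
Chetan is the sole taker at this level and receives the full 2/25.
Lakshmi is living and takes 2/25.
Manoj is living and takes 2/25.

Chetan 2/25; Lakshmi 2/25; Manoj 2/25; Neelam 1/25; Priya 2/25; Vikram 3/5; Yamini 1/25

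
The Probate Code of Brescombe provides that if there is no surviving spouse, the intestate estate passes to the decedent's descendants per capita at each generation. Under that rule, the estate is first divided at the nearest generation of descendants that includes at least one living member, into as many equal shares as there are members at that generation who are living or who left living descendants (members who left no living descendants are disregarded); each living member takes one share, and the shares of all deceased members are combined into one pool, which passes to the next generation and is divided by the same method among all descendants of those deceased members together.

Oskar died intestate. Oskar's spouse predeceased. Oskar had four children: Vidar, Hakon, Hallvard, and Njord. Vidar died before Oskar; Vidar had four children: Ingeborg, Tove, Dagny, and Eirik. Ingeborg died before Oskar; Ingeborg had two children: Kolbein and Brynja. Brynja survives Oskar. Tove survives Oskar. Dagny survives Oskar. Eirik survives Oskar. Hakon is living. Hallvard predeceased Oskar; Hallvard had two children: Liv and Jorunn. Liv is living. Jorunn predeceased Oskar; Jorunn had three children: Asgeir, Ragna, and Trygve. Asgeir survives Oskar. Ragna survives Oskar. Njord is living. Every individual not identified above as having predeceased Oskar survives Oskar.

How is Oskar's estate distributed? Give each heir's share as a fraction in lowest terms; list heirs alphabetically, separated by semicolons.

Asgeir 1/30; Brynja 1/30; Dagny 1/12; Eirik 1/12; Hakon 1/4; Kolbein 1/30; Liv 1/12; Njord 1/4; Ragna 1/30; Tove 1/12; Trygve 1/30

There is no surviving spouse, so the entire estate passes to Oskar's descendants per capita at each generation.
At generation 1 (Vidar, Hakon, Hallvard, Njord) there are 4 shares of (1)/4 = 1/4 each.
Living: Hakon and Njord — each takes 1/4.
Deceased: Vidar and Hallvard. Their combined 1/2 is pooled and carried to generation 2.
At generation 2 (Ingeborg, Tove, Dagny, Eirik, Liv, Jorunn) there are 6 shares of (1/2)/6 = 1/12 each.
Living: Tove, Dagny, Eirik, and Liv — each takes 1/12.
Deceased: Ingeborg and Jorunn. Their combined 1/6 is pooled and carried to generation 3.
At generation 3 (Kolbein, Brynja, Asgeir, Ragna, Trygve) there are 5 shares of (1/6)/5 = 1/30 each.
Living: Kolbein, Brynja, Asgeir, Ragna, and Trygve — each takes 1/30.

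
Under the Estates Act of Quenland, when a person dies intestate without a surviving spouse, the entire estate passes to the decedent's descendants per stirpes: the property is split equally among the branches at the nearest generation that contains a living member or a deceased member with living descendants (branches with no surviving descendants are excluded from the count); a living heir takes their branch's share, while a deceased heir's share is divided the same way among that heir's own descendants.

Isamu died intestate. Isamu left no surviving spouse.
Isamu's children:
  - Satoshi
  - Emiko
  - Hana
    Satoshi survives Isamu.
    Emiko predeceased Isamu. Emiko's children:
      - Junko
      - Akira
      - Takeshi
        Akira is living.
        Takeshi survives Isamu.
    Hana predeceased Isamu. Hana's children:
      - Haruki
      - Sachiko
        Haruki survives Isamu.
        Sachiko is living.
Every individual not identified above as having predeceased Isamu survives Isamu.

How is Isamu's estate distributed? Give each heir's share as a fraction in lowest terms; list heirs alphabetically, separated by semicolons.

Akira 1/9; Haruki 1/6; Junko 1/9; Sachiko 1/6; Satoshi 1/3; Takeshi 1/9

There is no surviving spouse, so the entire estate passes to Isamu's descendants per stirpes.
The estate is divided into 3 equal shares of 1/3 among Satoshi, Emiko, Hana.
Satoshi is living and takes 1/3.
Emiko predeceased; the 1/3 allotted to Emiko's branch passes to Emiko's issue by representation.
The 1/3 is divided into 3 equal shares of 1/9 among Junko, Akira, Takeshi.
Junko is living and takes 1/9.
Akira is living and takes 1/9.
Takeshi is living and takes 1/9.
Hana predeceased; the 1/3 allotted to Hana's branch passes to Hana's issue by representation.
The 1/3 is divided into 2 equal shares of 1/6 among Haruki, Sachiko.
Haruki is living and takes 1/6.
Sachiko is living and takes 1/6.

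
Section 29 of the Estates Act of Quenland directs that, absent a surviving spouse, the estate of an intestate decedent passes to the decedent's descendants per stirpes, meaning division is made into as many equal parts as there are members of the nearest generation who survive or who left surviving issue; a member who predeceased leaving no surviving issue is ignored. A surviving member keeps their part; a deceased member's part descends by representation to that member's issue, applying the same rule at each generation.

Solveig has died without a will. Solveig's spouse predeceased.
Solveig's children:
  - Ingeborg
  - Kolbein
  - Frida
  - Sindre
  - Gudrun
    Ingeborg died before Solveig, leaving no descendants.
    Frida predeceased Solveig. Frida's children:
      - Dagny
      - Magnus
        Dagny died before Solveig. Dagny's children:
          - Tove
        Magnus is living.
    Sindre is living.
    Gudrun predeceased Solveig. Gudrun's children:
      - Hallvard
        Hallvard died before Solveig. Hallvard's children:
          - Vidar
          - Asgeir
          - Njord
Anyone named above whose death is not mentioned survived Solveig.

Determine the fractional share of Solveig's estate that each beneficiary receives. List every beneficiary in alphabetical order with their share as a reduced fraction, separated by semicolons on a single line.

There is no surviving spouse, so the entire estate passes to Solveig's descendants per stirpes.
Ingeborg left no surviving issue, so that branch lapses and is disregarded.
The estate is divided into 4 equal shares of 1/4 among Kolbein, Frida, Sindre, Gudrun.
Kolbein is living and takes 1/4.
Frida predeceased; the 1/4 allotted to Frida's branch passes to Frida's issue by representation.
The 1/4 is divided into 2 equal shares of 1/8 among Dagny, Magnus.
Dagny predeceased; the 1/8 allotted to Dagny's branch passes to Dagny's issue by representation.
Tove is the sole taker at this level and receives the full 1/8.
Magnus is living and takes 1/8.
Sindre is living and takes 1/4.
Gudrun predeceased; the 1/4 allotted to Gudrun's branch passes to Gudrun's issue by representation.
Hallvard's line is the sole branch at this level, so the full 1/4 passes to Hallvard's issue by representation.
The 1/4 is divided into 3 equal shares of 1/12 among Vidar, Asgeir, Njord.
Vidar is living and takes 1/12.
Asgeir is living and takes 1/12.
Njord is living and takes 1/12.

Asgeir 1/12; Kolbein 1/4; Magnus 1/8; Njord 1/12; Sindre 1/4; Tove 1/8; Vidar 1/12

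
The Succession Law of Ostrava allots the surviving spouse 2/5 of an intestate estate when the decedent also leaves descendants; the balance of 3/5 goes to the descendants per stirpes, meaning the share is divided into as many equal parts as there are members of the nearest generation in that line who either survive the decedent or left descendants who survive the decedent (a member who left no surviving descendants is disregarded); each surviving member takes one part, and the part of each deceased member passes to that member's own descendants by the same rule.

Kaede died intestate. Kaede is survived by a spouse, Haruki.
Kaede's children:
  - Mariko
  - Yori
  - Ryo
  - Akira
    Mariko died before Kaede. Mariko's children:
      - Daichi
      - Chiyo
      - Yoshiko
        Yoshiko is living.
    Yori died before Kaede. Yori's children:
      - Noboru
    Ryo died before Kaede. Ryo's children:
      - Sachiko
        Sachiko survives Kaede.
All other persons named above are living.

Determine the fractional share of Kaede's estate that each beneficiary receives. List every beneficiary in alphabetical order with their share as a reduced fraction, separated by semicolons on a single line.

Akira 3/20; Chiyo 1/20; Daichi 1/20; Haruki 2/5; Noboru 3/20; Sachiko 3/20; Yoshiko 1/20

Haruki, as surviving spouse, takes 2/5.
The remaining 3/5 passes to Kaede's descendants per stirpes.
The 3/5 is divided into 4 equal shares of 3/20 among Mariko, Yori, Ryo, Akira.
Mariko predeceased; the 3/20 allotted to Mariko's branch passes to Mariko's issue by representation.
The 3/20 is divided into 3 equal shares of 1/20 among Daichi, Chiyo, Yoshiko.
Daichi is living and takes 1/20.
Chiyo is living and takes 1/20.
Yoshiko is living and takes 1/20.
Yori predeceased; the 3/20 allotted to Yori's branch passes to Yori's issue by representation.
Noboru is the sole taker at this level and receives the full 3/20.
Ryo predeceased; the 3/20 allotted to Ryo's branch passes to Ryo's issue by representation.
Sachiko is the sole taker at this level and receives the full 3/20.
Akira is living and takes 3/20.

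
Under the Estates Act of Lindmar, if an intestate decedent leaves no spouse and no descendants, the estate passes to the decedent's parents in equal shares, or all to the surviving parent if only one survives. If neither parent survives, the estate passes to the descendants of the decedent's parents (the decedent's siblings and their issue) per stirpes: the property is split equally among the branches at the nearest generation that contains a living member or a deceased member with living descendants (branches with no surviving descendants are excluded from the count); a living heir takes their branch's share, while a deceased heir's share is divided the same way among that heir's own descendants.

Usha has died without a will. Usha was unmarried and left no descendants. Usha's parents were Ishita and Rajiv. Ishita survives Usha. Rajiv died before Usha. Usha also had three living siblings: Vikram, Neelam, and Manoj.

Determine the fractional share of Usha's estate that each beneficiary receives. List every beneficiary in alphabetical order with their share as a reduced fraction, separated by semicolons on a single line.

Only one parent, Ishita, survives, so Ishita takes the entire estate. The siblings take nothing because a surviving parent has priority.

Ishita 1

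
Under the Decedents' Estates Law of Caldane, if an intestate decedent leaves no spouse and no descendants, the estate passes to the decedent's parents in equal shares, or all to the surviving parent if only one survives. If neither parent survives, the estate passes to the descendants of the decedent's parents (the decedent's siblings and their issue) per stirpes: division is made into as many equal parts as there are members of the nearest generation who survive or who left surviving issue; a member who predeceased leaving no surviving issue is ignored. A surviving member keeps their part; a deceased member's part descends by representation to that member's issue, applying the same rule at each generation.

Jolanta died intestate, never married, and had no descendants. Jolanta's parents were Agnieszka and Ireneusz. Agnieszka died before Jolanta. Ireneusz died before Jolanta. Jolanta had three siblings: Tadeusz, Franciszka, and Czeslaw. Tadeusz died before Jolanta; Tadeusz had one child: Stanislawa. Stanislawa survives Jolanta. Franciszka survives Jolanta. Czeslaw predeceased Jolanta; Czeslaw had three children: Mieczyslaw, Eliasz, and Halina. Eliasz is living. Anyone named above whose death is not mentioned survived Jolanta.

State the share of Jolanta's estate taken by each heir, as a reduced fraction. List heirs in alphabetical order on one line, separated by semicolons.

Eliasz 1/9; Franciszka 1/3; Halina 1/9; Mieczyslaw 1/9; Stanislawa 1/3

Neither parent survives and there are no descendants, so the estate passes to Jolanta's siblings and their issue per stirpes.
The estate is divided into 3 equal shares of 1/3 among Tadeusz, Franciszka, Czeslaw.
Tadeusz predeceased; the 1/3 allotted to Tadeusz's branch passes to Tadeusz's issue by representation.
Stanislawa is the sole taker at this level and receives the full 1/3.
Franciszka is living and takes 1/3.
Czeslaw predeceased; the 1/3 allotted to Czeslaw's branch passes to Czeslaw's issue by representation.
The 1/3 is divided into 3 equal shares of 1/9 among Mieczyslaw, Eliasz, Halina.
Mieczyslaw is living and takes 1/9.
Eliasz is living and takes 1/9.
Halina is living and takes 1/9.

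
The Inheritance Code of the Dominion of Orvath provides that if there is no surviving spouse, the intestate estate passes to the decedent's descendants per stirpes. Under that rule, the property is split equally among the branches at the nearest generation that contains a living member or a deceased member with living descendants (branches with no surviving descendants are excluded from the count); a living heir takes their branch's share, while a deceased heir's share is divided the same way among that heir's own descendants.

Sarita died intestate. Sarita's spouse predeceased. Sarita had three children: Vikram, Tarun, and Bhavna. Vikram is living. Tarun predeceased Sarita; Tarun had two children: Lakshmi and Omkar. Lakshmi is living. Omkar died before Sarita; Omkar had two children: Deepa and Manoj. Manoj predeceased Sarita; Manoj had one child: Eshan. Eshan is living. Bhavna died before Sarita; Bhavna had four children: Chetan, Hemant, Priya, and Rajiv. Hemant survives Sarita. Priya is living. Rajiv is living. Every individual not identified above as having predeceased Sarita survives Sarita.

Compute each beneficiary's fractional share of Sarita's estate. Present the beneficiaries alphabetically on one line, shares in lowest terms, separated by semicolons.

Chetan 1/12; Deepa 1/12; Eshan 1/12; Hemant 1/12; Lakshmi 1/6; Priya 1/12; Rajiv 1/12; Vikram 1/3

There is no surviving spouse, so the entire estate passes to Sarita's descendants per stirpes.
The estate is divided into 3 equal shares of 1/3 among Vikram, Tarun, Bhavna.
Vikram is living and takes 1/3.
Tarun predeceased; the 1/3 allotted to Tarun's branch passes to Tarun's issue by representation.
The 1/3 is divided into 2 equal shares of 1/6 among Lakshmi, Omkar.
Lakshmi is living and takes 1/6.
Omkar predeceased; the 1/6 allotted to Omkar's branch passes to Omkar's issue by representation.
The 1/6 is divided into 2 equal shares of 1/12 among Deepa, Manoj.
Deepa is living and takes 1/12.
Manoj predeceased; the 1/12 allotted to Manoj's branch passes to Manoj's issue by representation.
Eshan is the sole taker at this level and receives the full 1/12.
Bhavna predeceased; the 1/3 allotted to Bhavna's branch passes to Bhavna's issue by representation.
The 1/3 is divided into 4 equal shares of 1/12 among Chetan, Hemant, Priya, Rajiv.
Chetan is living and takes 1/12.
Hemant is living and takes 1/12.
Priya is living and takes 1/12.
Rajiv is living and takes 1/12.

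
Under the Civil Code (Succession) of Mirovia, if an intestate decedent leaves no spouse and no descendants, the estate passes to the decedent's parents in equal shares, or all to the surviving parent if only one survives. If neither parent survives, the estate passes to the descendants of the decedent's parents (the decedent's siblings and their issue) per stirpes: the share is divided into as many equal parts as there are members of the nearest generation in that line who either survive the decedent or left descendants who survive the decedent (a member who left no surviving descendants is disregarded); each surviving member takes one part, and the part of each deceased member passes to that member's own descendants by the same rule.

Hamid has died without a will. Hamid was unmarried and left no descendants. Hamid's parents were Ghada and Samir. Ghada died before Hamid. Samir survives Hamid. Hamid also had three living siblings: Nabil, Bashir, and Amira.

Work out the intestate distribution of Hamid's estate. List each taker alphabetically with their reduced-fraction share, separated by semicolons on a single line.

Samir 1

Only one parent, Samir, survives, so Samir takes the entire estate. The siblings take nothing because a surviving parent has priority.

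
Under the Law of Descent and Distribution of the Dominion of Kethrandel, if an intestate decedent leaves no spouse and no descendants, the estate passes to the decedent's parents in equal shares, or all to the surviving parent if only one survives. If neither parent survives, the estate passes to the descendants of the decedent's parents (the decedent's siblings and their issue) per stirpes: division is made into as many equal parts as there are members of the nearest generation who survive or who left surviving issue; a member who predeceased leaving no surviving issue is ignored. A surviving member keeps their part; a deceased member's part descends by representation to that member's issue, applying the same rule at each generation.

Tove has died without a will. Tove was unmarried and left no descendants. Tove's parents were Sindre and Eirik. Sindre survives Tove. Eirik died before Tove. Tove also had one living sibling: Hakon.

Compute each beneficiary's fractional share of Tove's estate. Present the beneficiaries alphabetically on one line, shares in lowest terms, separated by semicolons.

Only one parent, Sindre, survives, so Sindre takes the entire estate. The siblings take nothing because a surviving parent has priority.

Sindre 1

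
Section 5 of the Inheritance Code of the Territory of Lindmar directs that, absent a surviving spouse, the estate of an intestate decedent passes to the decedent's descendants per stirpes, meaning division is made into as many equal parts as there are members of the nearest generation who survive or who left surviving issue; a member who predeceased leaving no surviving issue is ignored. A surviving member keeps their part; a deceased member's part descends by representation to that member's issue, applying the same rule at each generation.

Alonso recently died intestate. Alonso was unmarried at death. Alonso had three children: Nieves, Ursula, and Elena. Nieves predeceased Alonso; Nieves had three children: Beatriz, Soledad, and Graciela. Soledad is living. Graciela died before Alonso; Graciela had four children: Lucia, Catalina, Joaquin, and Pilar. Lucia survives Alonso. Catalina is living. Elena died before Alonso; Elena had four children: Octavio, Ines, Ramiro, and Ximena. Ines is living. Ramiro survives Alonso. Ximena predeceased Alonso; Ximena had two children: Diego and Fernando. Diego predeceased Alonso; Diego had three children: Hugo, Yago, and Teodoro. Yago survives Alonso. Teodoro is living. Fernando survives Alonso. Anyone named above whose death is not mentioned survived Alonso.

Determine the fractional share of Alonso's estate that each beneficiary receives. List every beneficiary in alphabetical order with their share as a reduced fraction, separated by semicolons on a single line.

There is no surviving spouse, so the entire estate passes to Alonso's descendants per stirpes.
The estate is divided into 3 equal shares of 1/3 among Nieves, Ursula, Elena.
Nieves predeceased; the 1/3 allotted to Nieves's branch passes to Nieves's issue by representation.
The 1/3 is divided into 3 equal shares of 1/9 among Beatriz, Soledad, Graciela.
Beatriz is living and takes 1/9.
Soledad is living and takes 1/9.
Graciela predeceased; the 1/9 allotted to Graciela's branch passes to Graciela's issue by representation.
The 1/9 is divided into 4 equal shares of 1/36 among Lucia, Catalina, Joaquin, Pilar.
Lucia is living and takes 1/36.
Catalina is living and takes 1/36.
Joaquin is living and takes 1/36.
Pilar is living and takes 1/36.
Ursula is living and takes 1/3.
Elena predeceased; the 1/3 allotted to Elena's branch passes to Elena's issue by representation.
The 1/3 is divided into 4 equal shares of 1/12 among Octavio, Ines, Ramiro, Ximena.
Octavio is living and takes 1/12.
Ines is living and takes 1/12.
Ramiro is living and takes 1/12.
Ximena predeceased; the 1/12 allotted to Ximena's branch passes to Ximena's issue by representation.
The 1/12 is divided into 2 equal shares of 1/24 among Diego, Fernando.
Diego predeceased; the 1/24 allotted to Diego's branch passes to Diego's issue by representation.
The 1/24 is divided into 3 equal shares of 1/72 among Hugo, Yago, Teodoro.
Hugo is living and takes 1/72.
Yago is living and takes 1/72.
Teodoro is living and takes 1/72.
Fernando is living and takes 1/24.

Beatriz 1/9; Catalina 1/36; Fernando 1/24; Hugo 1/72; Ines 1/12; Joaquin 1/36; Lucia 1/36; Octavio 1/12; Pilar 1/36; Ramiro 1/12; Soledad 1/9; Teodoro 1/72; Ursula 1/3; Yago 1/72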